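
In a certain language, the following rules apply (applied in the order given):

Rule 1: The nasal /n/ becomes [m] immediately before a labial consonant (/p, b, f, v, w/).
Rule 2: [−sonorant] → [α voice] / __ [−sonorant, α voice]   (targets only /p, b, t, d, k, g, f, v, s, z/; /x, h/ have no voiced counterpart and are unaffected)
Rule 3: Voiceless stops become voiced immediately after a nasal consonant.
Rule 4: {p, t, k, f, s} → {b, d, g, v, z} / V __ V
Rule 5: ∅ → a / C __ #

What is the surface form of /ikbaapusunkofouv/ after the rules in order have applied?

Rule 1 (nasal place assimilation): no segment meets the environment; /ikbaapusunkofouv/ is unchanged.
Rule 2 (regressive voicing assimilation): /k/ precedes the voiced obstruent /b/, so it voices to [g] by assimilation. /ikbaapusunkofouv/ → igbaapusunkofouv.
Rule 3 (post-nasal voicing): /k/ is a voiceless stop immediately after the nasal /n/, so it voices to [g]. /igbaapusunkofouv/ → igbaapusungofouv.
Rule 4 (intervocalic voicing): /p/ is a voiceless obstruent between vowels /a/ and /u/, so it voices to [b]. /s/ is a voiceless obstruent between vowels /u/ and /u/, so it voices to [z]. /f/ is a voiceless obstruent between vowels /o/ and /o/, so it voices to [v]. /igbaapusungofouv/ → igbaabuzungovouv.
Rule 5 (final a-epenthesis): the form ends in the consonant /v/, so [a] is inserted word-finally. /igbaabuzungovouv/ → igbaabuzungovouva.

igbaabuzungovouva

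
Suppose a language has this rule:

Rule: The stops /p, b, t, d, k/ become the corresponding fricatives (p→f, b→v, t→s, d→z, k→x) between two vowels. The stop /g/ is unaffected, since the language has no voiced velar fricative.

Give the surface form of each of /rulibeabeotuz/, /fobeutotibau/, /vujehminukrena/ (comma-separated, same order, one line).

ruliveaveosuz, foveusosivau, vujehminukrena

/rulibeabeotuz/: /b/ is a stop between vowels /i/ and /e/, so it spirantizes to the fricative [v]. /b/ is a stop between vowels /a/ and /e/, so it spirantizes to the fricative [v]. /t/ is a stop between vowels /o/ and /u/, so it spirantizes to the fricative [s]. → [ruliveaveosuz].
/fobeutotibau/: /b/ is a stop between vowels /o/ and /e/, so it spirantizes to the fricative [v]. /t/ is a stop between vowels /u/ and /o/, so it spirantizes to the fricative [s]. /t/ is a stop between vowels /o/ and /i/, so it spirantizes to the fricative [s]. /b/ is a stop between vowels /i/ and /a/, so it spirantizes to the fricative [v]. → [foveusosivau].
/vujehminukrena/: the rule's environment is not met; surfaces unchanged as [vujehminukrena].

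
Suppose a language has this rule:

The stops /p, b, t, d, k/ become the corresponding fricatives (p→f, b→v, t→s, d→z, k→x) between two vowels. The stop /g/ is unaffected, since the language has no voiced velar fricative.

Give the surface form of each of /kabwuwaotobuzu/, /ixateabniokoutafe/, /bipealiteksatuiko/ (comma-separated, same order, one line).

kabwuwaosovuzu, ixaseabnioxousafe, bifealiseksasuixo

/kabwuwaotobuzu/: /t/ is a stop between vowels /o/ and /o/, so it spirantizes to the fricative [s]. /b/ is a stop between vowels /o/ and /u/, so it spirantizes to the fricative [v]. → [kabwuwaosovuzu].
/ixateabniokoutafe/: /t/ is a stop between vowels /a/ and /e/, so it spirantizes to the fricative [s]. /k/ is a stop between vowels /o/ and /o/, so it spirantizes to the fricative [x]. /t/ is a stop between vowels /u/ and /a/, so it spirantizes to the fricative [s]. → [ixaseabnioxousafe].
/bipealiteksatuiko/: /p/ is a stop between vowels /i/ and /e/, so it spirantizes to the fricative [f]. /t/ is a stop between vowels /i/ and /e/, so it spirantizes to the fricative [s]. /t/ is a stop between vowels /a/ and /u/, so it spirantizes to the fricative [s]. /k/ is a stop between vowels /i/ and /o/, so it spirantizes to the fricative [x]. → [bifealiseksasuixo].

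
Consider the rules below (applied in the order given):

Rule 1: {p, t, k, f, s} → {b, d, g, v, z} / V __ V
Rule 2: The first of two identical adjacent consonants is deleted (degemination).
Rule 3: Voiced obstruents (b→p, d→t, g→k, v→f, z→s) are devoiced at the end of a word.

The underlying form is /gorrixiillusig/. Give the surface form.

gorixiiluzik

Rule 1 (intervocalic voicing): /s/ is a voiceless obstruent between vowels /u/ and /i/, so it voices to [z]. /gorrixiillusig/ → gorrixiilluzig.
Rule 2 (degemination): /rr/ is a geminate; the first /r/ deletes. /ll/ is a geminate; the first /l/ deletes. /gorrixiilluzig/ → gorixiiluzig.
Rule 3 (final devoicing): /g/ is a voiced obstruent in word-final position, so it devoices to [k]. /gorixiiluzig/ → gorixiiluzik.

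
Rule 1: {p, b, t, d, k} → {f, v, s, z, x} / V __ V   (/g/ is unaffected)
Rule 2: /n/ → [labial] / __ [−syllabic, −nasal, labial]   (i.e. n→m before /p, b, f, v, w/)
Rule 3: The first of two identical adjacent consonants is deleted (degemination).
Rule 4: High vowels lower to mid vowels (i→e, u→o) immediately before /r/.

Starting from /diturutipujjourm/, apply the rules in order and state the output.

Rule 1 (intervocalic spirantization): /t/ is a stop between vowels /i/ and /u/, so it spirantizes to the fricative [s]. /t/ is a stop between vowels /u/ and /i/, so it spirantizes to the fricative [s]. /p/ is a stop between vowels /i/ and /u/, so it spirantizes to the fricative [f]. /diturutipujjourm/ → disurusifujjourm.
Rule 2 (nasal place assimilation): no segment meets the environment; /disurusifujjourm/ is unchanged.
Rule 3 (degemination): /jj/ is a geminate; the first /j/ deletes. /disurusifujjourm/ → disurusifujourm.
Rule 4 (pre-rhotic lowering): /u/ is a high vowel immediately before /r/, so it lowers to [o]. /u/ is a high vowel immediately before /r/, so it lowers to [o]. /disurusifujourm/ → disorusifujoorm.

disorusifujoorm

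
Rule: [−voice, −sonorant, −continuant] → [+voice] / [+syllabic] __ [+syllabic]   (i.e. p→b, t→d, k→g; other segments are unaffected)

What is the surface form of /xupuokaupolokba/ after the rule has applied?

Scanning /xupuokaupolokba/: /p/ is a voiceless stop between vowels /u/ and /u/, so it voices to [b]; /k/ is a voiceless stop between vowels /o/ and /a/, so it voices to [g]; /p/ is a voiceless stop between vowels /u/ and /o/, so it voices to [b]; /k/ at position 13 is not in the conditioning environment.
Result: [xubuogaubolokba].

xubuogaubolokba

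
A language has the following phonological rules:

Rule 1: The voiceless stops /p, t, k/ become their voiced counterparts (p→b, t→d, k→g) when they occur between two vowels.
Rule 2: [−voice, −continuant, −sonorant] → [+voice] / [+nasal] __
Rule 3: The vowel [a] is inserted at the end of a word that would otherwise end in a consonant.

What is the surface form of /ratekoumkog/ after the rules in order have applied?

radegoumgoga

Rule 1 (intervocalic voicing): /t/ is a voiceless stop between vowels /a/ and /e/, so it voices to [d]. /k/ is a voiceless stop between vowels /e/ and /o/, so it voices to [g]. /ratekoumkog/ → radegoumkog.
Rule 2 (post-nasal voicing): /k/ is a voiceless stop immediately after the nasal /m/, so it voices to [g]. /radegoumkog/ → radegoumgog.
Rule 3 (final a-epenthesis): the form ends in the consonant /g/, so [a] is inserted word-finally. /radegoumgog/ → radegoumgoga.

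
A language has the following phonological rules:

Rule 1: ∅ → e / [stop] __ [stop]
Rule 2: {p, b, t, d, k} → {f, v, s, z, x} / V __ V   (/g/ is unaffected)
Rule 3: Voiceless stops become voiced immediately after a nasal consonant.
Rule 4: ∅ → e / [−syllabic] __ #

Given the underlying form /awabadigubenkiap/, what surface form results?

Rule 1 (stop-cluster e-epenthesis): no segment meets the environment; /awabadigubenkiap/ is unchanged.
Rule 2 (intervocalic spirantization): /b/ is a stop between vowels /a/ and /a/, so it spirantizes to the fricative [v]. /d/ is a stop between vowels /a/ and /i/, so it spirantizes to the fricative [z]. /b/ is a stop between vowels /u/ and /e/, so it spirantizes to the fricative [v]. /awabadigubenkiap/ → awavaziguvenkiap.
Rule 3 (post-nasal voicing): /k/ is a voiceless stop immediately after the nasal /n/, so it voices to [g]. /awavaziguvenkiap/ → awavaziguvengiap.
Rule 4 (final e-epenthesis): the form ends in the consonant /p/, so [e] is inserted word-finally. /awavaziguvengiap/ → awavaziguvengiape.

awavaziguvengiape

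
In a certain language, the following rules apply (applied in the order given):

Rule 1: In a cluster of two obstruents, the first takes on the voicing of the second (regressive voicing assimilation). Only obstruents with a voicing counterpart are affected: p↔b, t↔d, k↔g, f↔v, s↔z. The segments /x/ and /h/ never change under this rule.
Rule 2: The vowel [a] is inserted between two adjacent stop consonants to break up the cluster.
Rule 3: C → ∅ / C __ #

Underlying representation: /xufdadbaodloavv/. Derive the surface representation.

Rule 1 (regressive voicing assimilation): /f/ precedes the voiced obstruent /d/, so it voices to [v] by assimilation. /xufdadbaodloavv/ → xuvdadbaodloavv.
Rule 2 (stop-cluster a-epenthesis): /d/ and /b/ form a stop–stop cluster, so [a] is inserted between them. /xuvdadbaodloavv/ → xuvdadabaodloavv.
Rule 3 (final cluster simplification): /v/ is the second consonant of a word-final cluster /vv/, so it deletes. /xuvdadabaodloavv/ → xuvdadabaodloav.

xuvdadabaodloav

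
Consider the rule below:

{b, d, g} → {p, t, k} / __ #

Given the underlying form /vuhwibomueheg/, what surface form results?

Scanning /vuhwibomueheg/: /b/ at position 6 is not in the conditioning environment; /g/ is a voiced stop in word-final position, so it devoices to [k].
Result: [vuhwibomuehek].

vuhwibomuehek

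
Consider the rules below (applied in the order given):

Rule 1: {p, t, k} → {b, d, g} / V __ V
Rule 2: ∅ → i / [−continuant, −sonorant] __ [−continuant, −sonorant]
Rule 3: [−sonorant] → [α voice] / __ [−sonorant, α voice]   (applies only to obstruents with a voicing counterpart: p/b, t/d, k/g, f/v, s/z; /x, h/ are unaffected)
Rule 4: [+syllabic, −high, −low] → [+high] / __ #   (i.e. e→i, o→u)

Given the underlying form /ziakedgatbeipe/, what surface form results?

Rule 1 (intervocalic voicing): /k/ is a voiceless stop between vowels /a/ and /e/, so it voices to [g]. /p/ is a voiceless stop between vowels /i/ and /e/, so it voices to [b]. /ziakedgatbeipe/ → ziagedgatbeibe.
Rule 2 (stop-cluster i-epenthesis): /d/ and /g/ form a stop–stop cluster, so [i] is inserted between them. /t/ and /b/ form a stop–stop cluster, so [i] is inserted between them. /ziagedgatbeibe/ → ziagedigatibeibe.
Rule 3 (regressive voicing assimilation): no segment meets the environment; /ziagedigatibeibe/ is unchanged.
Rule 4 (final vowel raising): /e/ is a mid vowel in word-final position, so it raises to [i]. /ziagedigatibeibe/ → ziagedigatibeibi.

ziagedigatibeibi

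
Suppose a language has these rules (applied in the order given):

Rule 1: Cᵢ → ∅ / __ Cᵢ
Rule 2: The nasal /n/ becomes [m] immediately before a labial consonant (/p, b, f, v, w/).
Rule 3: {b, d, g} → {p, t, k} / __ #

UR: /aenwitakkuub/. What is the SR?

aemwitakuup

Rule 1 (degemination): /kk/ is a geminate; the first /k/ deletes. /aenwitakkuub/ → aenwitakuub.
Rule 2 (nasal place assimilation): /n/ precedes the labial consonant /w/, so it assimilates in place to [m]. /aenwitakuub/ → aemwitakuub.
Rule 3 (final devoicing): /b/ is a voiced stop in word-final position, so it devoices to [p]. /aemwitakuub/ → aemwitakuup.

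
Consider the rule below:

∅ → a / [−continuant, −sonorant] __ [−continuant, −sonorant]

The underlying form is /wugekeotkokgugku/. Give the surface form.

wugekeotakokagugaku

/t/ and /k/ form a stop–stop cluster, so [a] is inserted between them.
/k/ and /g/ form a stop–stop cluster, so [a] is inserted between them.
/g/ and /k/ form a stop–stop cluster, so [a] is inserted between them.
Surface form: [wugekeotakokagugaku].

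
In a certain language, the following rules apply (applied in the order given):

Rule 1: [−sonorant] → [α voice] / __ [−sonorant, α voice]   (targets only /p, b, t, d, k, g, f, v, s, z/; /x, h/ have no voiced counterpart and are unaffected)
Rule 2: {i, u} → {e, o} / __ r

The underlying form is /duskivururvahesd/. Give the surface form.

duskivororvahezd

Rule 1 (regressive voicing assimilation): /s/ precedes the voiced obstruent /d/, so it voices to [z] by assimilation. /duskivururvahesd/ → duskivururvahezd.
Rule 2 (pre-rhotic lowering): /u/ is a high vowel immediately before /r/, so it lowers to [o]. /u/ is a high vowel immediately before /r/, so it lowers to [o]. /duskivururvahezd/ → duskivororvahezd.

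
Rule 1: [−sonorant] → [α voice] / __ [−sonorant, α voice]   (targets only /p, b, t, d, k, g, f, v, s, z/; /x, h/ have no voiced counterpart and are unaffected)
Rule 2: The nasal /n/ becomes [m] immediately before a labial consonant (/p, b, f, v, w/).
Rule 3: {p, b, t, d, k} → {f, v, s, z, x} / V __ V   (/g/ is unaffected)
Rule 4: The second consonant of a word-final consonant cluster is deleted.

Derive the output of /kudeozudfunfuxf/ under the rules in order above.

Rule 1 (regressive voicing assimilation): /d/ precedes the voiceless obstruent /f/, so it devoices to [t] by assimilation. /kudeozudfunfuxf/ → kudeozutfunfuxf.
Rule 2 (nasal place assimilation): /n/ precedes the labial consonant /f/, so it assimilates in place to [m]. /kudeozutfunfuxf/ → kudeozutfumfuxf.
Rule 3 (intervocalic spirantization): /d/ is a stop between vowels /u/ and /e/, so it spirantizes to the fricative [z]. /kudeozutfumfuxf/ → kuzeozutfumfuxf.
Rule 4 (final cluster simplification): /f/ is the second consonant of a word-final cluster /xf/, so it deletes. /kuzeozutfumfuxf/ → kuzeozutfumfux.

kuzeozutfumfux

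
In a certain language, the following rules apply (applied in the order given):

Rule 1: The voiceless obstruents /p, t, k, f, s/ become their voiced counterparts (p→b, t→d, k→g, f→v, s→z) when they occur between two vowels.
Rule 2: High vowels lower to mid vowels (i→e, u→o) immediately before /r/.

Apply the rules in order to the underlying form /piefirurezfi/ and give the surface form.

pieverorezfi

Rule 1 (intervocalic voicing): /f/ is a voiceless obstruent between vowels /e/ and /i/, so it voices to [v]. /piefirurezfi/ → pievirurezfi.
Rule 2 (pre-rhotic lowering): /i/ is a high vowel immediately before /r/, so it lowers to [e]. /u/ is a high vowel immediately before /r/, so it lowers to [o]. /pievirurezfi/ → pieverorezfi.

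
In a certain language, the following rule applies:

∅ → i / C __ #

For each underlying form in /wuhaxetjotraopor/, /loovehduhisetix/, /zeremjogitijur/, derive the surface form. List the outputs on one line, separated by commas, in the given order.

/wuhaxetjotraopor/: the form ends in the consonant /r/, so [i] is inserted word-finally. → [wuhaxetjotraopori].
/loovehduhisetix/: the form ends in the consonant /x/, so [i] is inserted word-finally. → [loovehduhisetixi].
/zeremjogitijur/: the form ends in the consonant /r/, so [i] is inserted word-finally. → [zeremjogitijuri].

wuhaxetjotraopori, loovehduhisetixi, zeremjogitijuri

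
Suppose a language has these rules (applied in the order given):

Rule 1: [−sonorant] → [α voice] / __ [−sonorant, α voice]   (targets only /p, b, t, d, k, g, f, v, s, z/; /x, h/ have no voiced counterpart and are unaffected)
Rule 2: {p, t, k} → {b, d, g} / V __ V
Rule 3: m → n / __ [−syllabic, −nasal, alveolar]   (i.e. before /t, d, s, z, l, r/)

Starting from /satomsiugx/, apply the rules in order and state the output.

sadonsiukx

Rule 1 (regressive voicing assimilation): /g/ precedes the voiceless obstruent /x/, so it devoices to [k] by assimilation. /satomsiugx/ → satomsiukx.
Rule 2 (intervocalic voicing): /t/ is a voiceless stop between vowels /a/ and /o/, so it voices to [d]. /satomsiukx/ → sadomsiukx.
Rule 3 (nasal place assimilation): /m/ precedes the alveolar consonant /s/, so it assimilates in place to [n]. /sadomsiukx/ → sadonsiukx.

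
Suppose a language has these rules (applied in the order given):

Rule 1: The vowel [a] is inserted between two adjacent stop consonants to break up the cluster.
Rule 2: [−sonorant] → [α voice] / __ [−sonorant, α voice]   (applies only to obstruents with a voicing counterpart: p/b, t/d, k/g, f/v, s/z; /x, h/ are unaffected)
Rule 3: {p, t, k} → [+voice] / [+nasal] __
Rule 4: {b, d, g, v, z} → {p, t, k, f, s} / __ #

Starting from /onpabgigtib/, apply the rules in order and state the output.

Rule 1 (stop-cluster a-epenthesis): /b/ and /g/ form a stop–stop cluster, so [a] is inserted between them. /g/ and /t/ form a stop–stop cluster, so [a] is inserted between them. /onpabgigtib/ → onpabagigatib.
Rule 2 (regressive voicing assimilation): no segment meets the environment; /onpabagigatib/ is unchanged.
Rule 3 (post-nasal voicing): /p/ is a voiceless stop immediately after the nasal /n/, so it voices to [b]. /onpabagigatib/ → onbabagigatib.
Rule 4 (final devoicing): /b/ is a voiced obstruent in word-final position, so it devoices to [p]. /onbabagigatib/ → onbabagigatip.

onbabagigatip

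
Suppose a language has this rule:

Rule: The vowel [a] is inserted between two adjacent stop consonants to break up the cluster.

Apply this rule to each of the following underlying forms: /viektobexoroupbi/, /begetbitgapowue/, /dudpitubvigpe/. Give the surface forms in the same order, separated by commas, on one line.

/viektobexoroupbi/: /k/ and /t/ form a stop–stop cluster, so [a] is inserted between them. /p/ and /b/ form a stop–stop cluster, so [a] is inserted between them. → [viekatobexoroupabi].
/begetbitgapowue/: /t/ and /b/ form a stop–stop cluster, so [a] is inserted between them. /t/ and /g/ form a stop–stop cluster, so [a] is inserted between them. → [begetabitagapowue].
/dudpitubvigpe/: /d/ and /p/ form a stop–stop cluster, so [a] is inserted between them. /g/ and /p/ form a stop–stop cluster, so [a] is inserted between them. → [dudapitubvigape].

viekatobexoroupabi, begetabitagapowue, dudapitubvigape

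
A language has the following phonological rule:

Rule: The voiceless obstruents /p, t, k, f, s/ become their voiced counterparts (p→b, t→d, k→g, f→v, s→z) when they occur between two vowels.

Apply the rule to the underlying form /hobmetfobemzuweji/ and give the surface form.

No segment of /hobmetfobemzuweji/ meets the structural description of the rule, so the form surfaces unchanged.

hobmetfobemzuweji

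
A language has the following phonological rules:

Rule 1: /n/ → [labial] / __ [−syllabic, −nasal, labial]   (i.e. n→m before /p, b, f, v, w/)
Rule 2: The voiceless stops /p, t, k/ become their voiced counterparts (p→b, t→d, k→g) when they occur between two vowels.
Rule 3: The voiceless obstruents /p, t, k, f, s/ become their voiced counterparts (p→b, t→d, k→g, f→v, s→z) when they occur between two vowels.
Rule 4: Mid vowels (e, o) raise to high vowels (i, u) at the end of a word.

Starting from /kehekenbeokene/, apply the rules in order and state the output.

Rule 1 (nasal place assimilation): /n/ precedes the labial consonant /b/, so it assimilates in place to [m]. /kehekenbeokene/ → kehekembeokene.
Rule 2 (intervocalic voicing): /k/ is a voiceless stop between vowels /e/ and /e/, so it voices to [g]. /k/ is a voiceless stop between vowels /o/ and /e/, so it voices to [g]. /kehekembeokene/ → kehegembeogene.
Rule 3 (intervocalic voicing): no segment meets the environment; /kehegembeogene/ is unchanged.
Rule 4 (final vowel raising): /e/ is a mid vowel in word-final position, so it raises to [i]. /kehegembeogene/ → kehegembeogeni.

kehegembeogeni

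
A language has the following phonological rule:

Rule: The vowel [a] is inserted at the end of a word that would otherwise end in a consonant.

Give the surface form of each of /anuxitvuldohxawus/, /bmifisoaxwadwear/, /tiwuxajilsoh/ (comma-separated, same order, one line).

anuxitvuldohxawusa, bmifisoaxwadweara, tiwuxajilsoha

/anuxitvuldohxawus/: the form ends in the consonant /s/, so [a] is inserted word-finally. → [anuxitvuldohxawusa].
/bmifisoaxwadwear/: the form ends in the consonant /r/, so [a] is inserted word-finally. → [bmifisoaxwadweara].
/tiwuxajilsoh/: the form ends in the consonant /h/, so [a] is inserted word-finally. → [tiwuxajilsoha].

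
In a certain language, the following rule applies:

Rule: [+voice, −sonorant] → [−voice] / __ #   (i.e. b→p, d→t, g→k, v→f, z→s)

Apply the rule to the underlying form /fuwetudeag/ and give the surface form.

/g/ is a voiced obstruent in word-final position, so it devoices to [k].
The other instance of /d/ does not occur in the required environment and remains unchanged.
Surface form: [fuwetudeak].

fuwetudeak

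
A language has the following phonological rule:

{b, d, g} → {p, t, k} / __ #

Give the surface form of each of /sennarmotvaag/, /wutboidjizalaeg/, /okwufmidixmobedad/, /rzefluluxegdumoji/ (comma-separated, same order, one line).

/sennarmotvaag/: /g/ is a voiced stop in word-final position, so it devoices to [k]. → [sennarmotvaak].
/wutboidjizalaeg/: /g/ is a voiced stop in word-final position, so it devoices to [k]. → [wutboidjizalaek].
/okwufmidixmobedad/: /d/ is a voiced stop in word-final position, so it devoices to [t]. → [okwufmidixmobedat].
/rzefluluxegdumoji/: the rule's environment is not met; surfaces unchanged as [rzefluluxegdumoji].

sennarmotvaak, wutboidjizalaek, okwufmidixmobedat, rzefluluxegdumoji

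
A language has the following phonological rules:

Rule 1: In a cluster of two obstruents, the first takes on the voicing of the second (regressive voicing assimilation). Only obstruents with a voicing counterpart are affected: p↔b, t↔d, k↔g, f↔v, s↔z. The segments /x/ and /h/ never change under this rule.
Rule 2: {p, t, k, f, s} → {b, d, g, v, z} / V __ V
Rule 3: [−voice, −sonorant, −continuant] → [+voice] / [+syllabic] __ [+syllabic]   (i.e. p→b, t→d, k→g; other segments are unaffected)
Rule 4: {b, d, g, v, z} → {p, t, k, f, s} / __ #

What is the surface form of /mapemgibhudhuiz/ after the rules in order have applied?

mabemgiphuthuis

Rule 1 (regressive voicing assimilation): /b/ precedes the voiceless obstruent /h/, so it devoices to [p] by assimilation. /d/ precedes the voiceless obstruent /h/, so it devoices to [t] by assimilation. /mapemgibhudhuiz/ → mapemgiphuthuiz.
Rule 2 (intervocalic voicing): /p/ is a voiceless obstruent between vowels /a/ and /e/, so it voices to [b]. /mapemgiphuthuiz/ → mabemgiphuthuiz.
Rule 3 (intervocalic voicing): no segment meets the environment; /mabemgiphuthuiz/ is unchanged.
Rule 4 (final devoicing): /z/ is a voiced obstruent in word-final position, so it devoices to [s]. /mabemgiphuthuiz/ → mabemgiphuthuis.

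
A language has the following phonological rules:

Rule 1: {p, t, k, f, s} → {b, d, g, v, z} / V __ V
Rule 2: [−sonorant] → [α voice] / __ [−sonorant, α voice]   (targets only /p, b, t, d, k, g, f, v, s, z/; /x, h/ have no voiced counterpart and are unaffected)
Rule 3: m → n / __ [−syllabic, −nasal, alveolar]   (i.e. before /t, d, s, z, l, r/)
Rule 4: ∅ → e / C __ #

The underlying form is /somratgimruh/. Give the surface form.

sonradginruhe

Rule 1 (intervocalic voicing): no segment meets the environment; /somratgimruh/ is unchanged.
Rule 2 (regressive voicing assimilation): /t/ precedes the voiced obstruent /g/, so it voices to [d] by assimilation. /somratgimruh/ → somradgimruh.
Rule 3 (nasal place assimilation): /m/ precedes the alveolar consonant /r/, so it assimilates in place to [n]. /m/ precedes the alveolar consonant /r/, so it assimilates in place to [n]. /somradgimruh/ → sonradginruh.
Rule 4 (final e-epenthesis): the form ends in the consonant /h/, so [e] is inserted word-finally. /sonradginruh/ → sonradginruhe.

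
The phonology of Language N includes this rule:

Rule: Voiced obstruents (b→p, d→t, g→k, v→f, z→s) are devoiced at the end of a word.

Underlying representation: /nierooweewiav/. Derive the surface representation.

/v/ is a voiced obstruent in word-final position, so it devoices to [f].
Surface form: [nierooweewiaf].

nierooweewiaf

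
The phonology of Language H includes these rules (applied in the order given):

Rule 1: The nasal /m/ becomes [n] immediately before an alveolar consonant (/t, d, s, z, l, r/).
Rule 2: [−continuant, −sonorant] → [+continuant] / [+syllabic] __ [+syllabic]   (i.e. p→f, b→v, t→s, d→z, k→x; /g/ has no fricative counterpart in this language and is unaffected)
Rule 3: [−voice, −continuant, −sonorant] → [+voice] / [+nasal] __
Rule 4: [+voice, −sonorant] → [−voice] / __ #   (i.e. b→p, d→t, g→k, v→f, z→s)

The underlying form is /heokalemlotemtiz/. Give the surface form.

heoxalenlosendis

Rule 1 (nasal place assimilation): /m/ precedes the alveolar consonant /l/, so it assimilates in place to [n]. /m/ precedes the alveolar consonant /t/, so it assimilates in place to [n]. /heokalemlotemtiz/ → heokalenlotentiz.
Rule 2 (intervocalic spirantization): /k/ is a stop between vowels /o/ and /a/, so it spirantizes to the fricative [x]. /t/ is a stop between vowels /o/ and /e/, so it spirantizes to the fricative [s]. /heokalenlotentiz/ → heoxalenlosentiz.
Rule 3 (post-nasal voicing): /t/ is a voiceless stop immediately after the nasal /n/, so it voices to [d]. /heoxalenlosentiz/ → heoxalenlosendiz.
Rule 4 (final devoicing): /z/ is a voiced obstruent in word-final position, so it devoices to [s]. /heoxalenlosendiz/ → heoxalenlosendis.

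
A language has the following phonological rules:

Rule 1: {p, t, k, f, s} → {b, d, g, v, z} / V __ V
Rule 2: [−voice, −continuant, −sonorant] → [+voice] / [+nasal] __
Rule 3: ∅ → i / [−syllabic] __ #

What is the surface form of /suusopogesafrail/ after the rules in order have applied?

suuzobogezafraili

Rule 1 (intervocalic voicing): /s/ is a voiceless obstruent between vowels /u/ and /o/, so it voices to [z]. /p/ is a voiceless obstruent between vowels /o/ and /o/, so it voices to [b]. /s/ is a voiceless obstruent between vowels /e/ and /a/, so it voices to [z]. /suusopogesafrail/ → suuzobogezafrail.
Rule 2 (post-nasal voicing): no segment meets the environment; /suuzobogezafrail/ is unchanged.
Rule 3 (final i-epenthesis): the form ends in the consonant /l/, so [i] is inserted word-finally. /suuzobogezafrail/ → suuzobogezafraili.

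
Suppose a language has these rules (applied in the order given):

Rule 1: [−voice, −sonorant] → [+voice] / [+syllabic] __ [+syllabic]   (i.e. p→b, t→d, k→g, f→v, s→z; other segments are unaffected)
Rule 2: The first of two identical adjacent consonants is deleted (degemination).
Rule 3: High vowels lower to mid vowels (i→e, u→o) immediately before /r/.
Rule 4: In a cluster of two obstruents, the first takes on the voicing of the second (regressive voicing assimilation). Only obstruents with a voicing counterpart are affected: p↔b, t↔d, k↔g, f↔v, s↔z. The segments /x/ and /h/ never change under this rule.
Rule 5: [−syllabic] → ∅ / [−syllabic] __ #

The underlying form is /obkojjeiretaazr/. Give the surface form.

opkojeeredaaz

Rule 1 (intervocalic voicing): /t/ is a voiceless obstruent between vowels /e/ and /a/, so it voices to [d]. /obkojjeiretaazr/ → obkojjeiredaazr.
Rule 2 (degemination): /jj/ is a geminate; the first /j/ deletes. /obkojjeiredaazr/ → obkojeiredaazr.
Rule 3 (pre-rhotic lowering): /i/ is a high vowel immediately before /r/, so it lowers to [e]. /obkojeiredaazr/ → obkojeeredaazr.
Rule 4 (regressive voicing assimilation): /b/ precedes the voiceless obstruent /k/, so it devoices to [p] by assimilation. /obkojeeredaazr/ → opkojeeredaazr.
Rule 5 (final cluster simplification): /r/ is the second consonant of a word-final cluster /zr/, so it deletes. /opkojeeredaazr/ → opkojeeredaaz.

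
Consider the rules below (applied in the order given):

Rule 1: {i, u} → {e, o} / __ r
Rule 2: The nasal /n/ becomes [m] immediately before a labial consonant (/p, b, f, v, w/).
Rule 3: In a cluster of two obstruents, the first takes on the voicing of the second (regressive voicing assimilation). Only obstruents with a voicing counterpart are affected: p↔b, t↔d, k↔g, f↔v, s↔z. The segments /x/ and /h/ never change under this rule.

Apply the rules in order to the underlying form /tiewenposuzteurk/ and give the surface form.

Rule 1 (pre-rhotic lowering): /u/ is a high vowel immediately before /r/, so it lowers to [o]. /tiewenposuzteurk/ → tiewenposuzteork.
Rule 2 (nasal place assimilation): /n/ precedes the labial consonant /p/, so it assimilates in place to [m]. /tiewenposuzteork/ → tiewemposuzteork.
Rule 3 (regressive voicing assimilation): /z/ precedes the voiceless obstruent /t/, so it devoices to [s] by assimilation. /tiewemposuzteork/ → tiewemposusteork.

tiewemposusteork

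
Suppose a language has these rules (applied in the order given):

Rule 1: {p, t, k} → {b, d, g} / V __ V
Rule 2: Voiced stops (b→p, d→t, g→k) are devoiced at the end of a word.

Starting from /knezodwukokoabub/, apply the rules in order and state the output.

Rule 1 (intervocalic voicing): /k/ is a voiceless stop between vowels /u/ and /o/, so it voices to [g]. /k/ is a voiceless stop between vowels /o/ and /o/, so it voices to [g]. /knezodwukokoabub/ → knezodwugogoabub.
Rule 2 (final devoicing): /b/ is a voiced stop in word-final position, so it devoices to [p]. /knezodwugogoabub/ → knezodwugogoabup.

knezodwugogoabup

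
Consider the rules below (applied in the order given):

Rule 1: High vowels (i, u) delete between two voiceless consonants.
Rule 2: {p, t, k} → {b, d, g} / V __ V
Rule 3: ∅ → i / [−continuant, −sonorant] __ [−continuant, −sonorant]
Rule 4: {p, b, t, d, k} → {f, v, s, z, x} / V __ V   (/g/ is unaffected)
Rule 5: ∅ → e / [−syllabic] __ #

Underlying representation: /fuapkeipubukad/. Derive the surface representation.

fuafixeivuvugade

Rule 1 (high vowel syncope): no segment meets the environment; /fuapkeipubukad/ is unchanged.
Rule 2 (intervocalic voicing): /p/ is a voiceless stop between vowels /i/ and /u/, so it voices to [b]. /k/ is a voiceless stop between vowels /u/ and /a/, so it voices to [g]. /fuapkeipubukad/ → fuapkeibubugad.
Rule 3 (stop-cluster i-epenthesis): /p/ and /k/ form a stop–stop cluster, so [i] is inserted between them. /fuapkeibubugad/ → fuapikeibubugad.
Rule 4 (intervocalic spirantization): /p/ is a stop between vowels /a/ and /i/, so it spirantizes to the fricative [f]. /k/ is a stop between vowels /i/ and /e/, so it spirantizes to the fricative [x]. /b/ is a stop between vowels /i/ and /u/, so it spirantizes to the fricative [v]. /b/ is a stop between vowels /u/ and /u/, so it spirantizes to the fricative [v]. /fuapikeibubugad/ → fuafixeivuvugad.
Rule 5 (final e-epenthesis): the form ends in the consonant /d/, so [e] is inserted word-finally. /fuafixeivuvugad/ → fuafixeivuvugade.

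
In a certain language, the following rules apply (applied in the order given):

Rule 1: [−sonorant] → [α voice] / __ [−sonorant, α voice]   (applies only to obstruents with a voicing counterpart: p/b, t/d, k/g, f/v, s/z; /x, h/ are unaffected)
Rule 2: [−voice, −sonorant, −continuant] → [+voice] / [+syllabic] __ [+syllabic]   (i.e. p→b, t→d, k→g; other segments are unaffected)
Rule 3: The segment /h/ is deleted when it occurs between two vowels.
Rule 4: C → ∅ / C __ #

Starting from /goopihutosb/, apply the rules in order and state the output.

Rule 1 (regressive voicing assimilation): /s/ precedes the voiced obstruent /b/, so it voices to [z] by assimilation. /goopihutosb/ → goopihutozb.
Rule 2 (intervocalic voicing): /p/ is a voiceless stop between vowels /o/ and /i/, so it voices to [b]. /t/ is a voiceless stop between vowels /u/ and /o/, so it voices to [d]. /goopihutozb/ → goobihudozb.
Rule 3 (intervocalic h-deletion): /h/ occurs between vowels /i/ and /u/, so it deletes. /goobihudozb/ → goobiudozb.
Rule 4 (final cluster simplification): /b/ is the second consonant of a word-final cluster /zb/, so it deletes. /goobiudozb/ → goobiudoz.

goobiudoz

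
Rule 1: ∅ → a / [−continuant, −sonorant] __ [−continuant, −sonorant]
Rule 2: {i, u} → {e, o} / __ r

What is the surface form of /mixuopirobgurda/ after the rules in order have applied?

mixuoperobagorda

Rule 1 (stop-cluster a-epenthesis): /b/ and /g/ form a stop–stop cluster, so [a] is inserted between them. /mixuopirobgurda/ → mixuopirobagurda.
Rule 2 (pre-rhotic lowering): /i/ is a high vowel immediately before /r/, so it lowers to [e]. /u/ is a high vowel immediately before /r/, so it lowers to [o]. /mixuopirobagurda/ → mixuoperobagorda.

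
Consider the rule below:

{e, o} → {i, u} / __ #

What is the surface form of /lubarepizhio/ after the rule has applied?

lubarepizhiu

Scanning /lubarepizhio/: /e/ at position 6 is not in the conditioning environment; /o/ is a mid vowel in word-final position, so it raises to [u].
Result: [lubarepizhiu].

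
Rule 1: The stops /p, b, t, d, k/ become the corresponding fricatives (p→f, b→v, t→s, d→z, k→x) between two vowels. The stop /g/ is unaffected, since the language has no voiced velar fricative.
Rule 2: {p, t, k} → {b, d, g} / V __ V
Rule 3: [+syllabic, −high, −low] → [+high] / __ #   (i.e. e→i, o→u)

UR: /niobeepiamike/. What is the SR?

Rule 1 (intervocalic spirantization): /b/ is a stop between vowels /o/ and /e/, so it spirantizes to the fricative [v]. /p/ is a stop between vowels /e/ and /i/, so it spirantizes to the fricative [f]. /k/ is a stop between vowels /i/ and /e/, so it spirantizes to the fricative [x]. /niobeepiamike/ → nioveefiamixe.
Rule 2 (intervocalic voicing): no segment meets the environment; /nioveefiamixe/ is unchanged.
Rule 3 (final vowel raising): /e/ is a mid vowel in word-final position, so it raises to [i]. /nioveefiamixe/ → nioveefiamixi.

nioveefiamixi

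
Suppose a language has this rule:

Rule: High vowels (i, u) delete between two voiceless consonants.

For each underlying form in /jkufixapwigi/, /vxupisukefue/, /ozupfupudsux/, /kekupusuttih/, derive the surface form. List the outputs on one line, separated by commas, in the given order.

jkfxapwigi, vxpskefue, ozupfpudsx, kekpstth

/jkufixapwigi/: /u/ is a high vowel flanked by voiceless consonants /k/ and /f/, so it deletes. /i/ is a high vowel flanked by voiceless consonants /f/ and /x/, so it deletes. → [jkfxapwigi].
/vxupisukefue/: /u/ is a high vowel flanked by voiceless consonants /x/ and /p/, so it deletes. /i/ is a high vowel flanked by voiceless consonants /p/ and /s/, so it deletes. /u/ is a high vowel flanked by voiceless consonants /s/ and /k/, so it deletes. → [vxpskefue].
/ozupfupudsux/: /u/ is a high vowel flanked by voiceless consonants /f/ and /p/, so it deletes. /u/ is a high vowel flanked by voiceless consonants /s/ and /x/, so it deletes. → [ozupfpudsx].
/kekupusuttih/: /u/ is a high vowel flanked by voiceless consonants /k/ and /p/, so it deletes. /u/ is a high vowel flanked by voiceless consonants /p/ and /s/, so it deletes. /u/ is a high vowel flanked by voiceless consonants /s/ and /t/, so it deletes. /i/ is a high vowel flanked by voiceless consonants /t/ and /h/, so it deletes. → [kekpstth].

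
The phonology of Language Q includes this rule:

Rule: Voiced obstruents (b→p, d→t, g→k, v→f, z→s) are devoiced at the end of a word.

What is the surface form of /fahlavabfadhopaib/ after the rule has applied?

fahlavabfadhopaip

/b/ is a voiced obstruent in word-final position, so it devoices to [p].
Surface form: [fahlavabfadhopaip].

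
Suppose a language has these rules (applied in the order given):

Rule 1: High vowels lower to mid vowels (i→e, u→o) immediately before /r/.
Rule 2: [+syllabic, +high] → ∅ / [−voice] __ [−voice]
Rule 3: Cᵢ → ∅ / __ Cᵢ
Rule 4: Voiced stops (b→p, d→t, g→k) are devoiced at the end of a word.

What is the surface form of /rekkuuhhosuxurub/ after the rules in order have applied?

rekuuhosxorup

Rule 1 (pre-rhotic lowering): /u/ is a high vowel immediately before /r/, so it lowers to [o]. /rekkuuhhosuxurub/ → rekkuuhhosuxorub.
Rule 2 (high vowel syncope): /u/ is a high vowel flanked by voiceless consonants /s/ and /x/, so it deletes. /rekkuuhhosuxorub/ → rekkuuhhosxorub.
Rule 3 (degemination): /kk/ is a geminate; the first /k/ deletes. /hh/ is a geminate; the first /h/ deletes. /rekkuuhhosxorub/ → rekuuhosxorub.
Rule 4 (final devoicing): /b/ is a voiced stop in word-final position, so it devoices to [p]. /rekuuhosxorub/ → rekuuhosxorup.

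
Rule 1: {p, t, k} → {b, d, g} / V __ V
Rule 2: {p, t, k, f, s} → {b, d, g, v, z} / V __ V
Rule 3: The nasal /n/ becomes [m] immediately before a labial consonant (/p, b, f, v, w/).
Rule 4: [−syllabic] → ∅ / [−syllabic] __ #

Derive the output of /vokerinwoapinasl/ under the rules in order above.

vogerimwoabinas

Rule 1 (intervocalic voicing): /k/ is a voiceless stop between vowels /o/ and /e/, so it voices to [g]. /p/ is a voiceless stop between vowels /a/ and /i/, so it voices to [b]. /vokerinwoapinasl/ → vogerinwoabinasl.
Rule 2 (intervocalic voicing): no segment meets the environment; /vogerinwoabinasl/ is unchanged.
Rule 3 (nasal place assimilation): /n/ precedes the labial consonant /w/, so it assimilates in place to [m]. /vogerinwoabinasl/ → vogerimwoabinasl.
Rule 4 (final cluster simplification): /l/ is the second consonant of a word-final cluster /sl/, so it deletes. /vogerimwoabinasl/ → vogerimwoabinas.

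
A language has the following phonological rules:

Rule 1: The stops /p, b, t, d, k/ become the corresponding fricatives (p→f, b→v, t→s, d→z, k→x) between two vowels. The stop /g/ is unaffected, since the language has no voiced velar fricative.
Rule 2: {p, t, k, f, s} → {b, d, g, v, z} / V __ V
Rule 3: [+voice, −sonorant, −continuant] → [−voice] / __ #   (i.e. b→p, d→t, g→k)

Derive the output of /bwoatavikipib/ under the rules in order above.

bwoazavixivip

Rule 1 (intervocalic spirantization): /t/ is a stop between vowels /a/ and /a/, so it spirantizes to the fricative [s]. /k/ is a stop between vowels /i/ and /i/, so it spirantizes to the fricative [x]. /p/ is a stop between vowels /i/ and /i/, so it spirantizes to the fricative [f]. /bwoatavikipib/ → bwoasavixifib.
Rule 2 (intervocalic voicing): /s/ is a voiceless obstruent between vowels /a/ and /a/, so it voices to [z]. /f/ is a voiceless obstruent between vowels /i/ and /i/, so it voices to [v]. /bwoasavixifib/ → bwoazavixivib.
Rule 3 (final devoicing): /b/ is a voiced stop in word-final position, so it devoices to [p]. /bwoazavixivib/ → bwoazavixivip.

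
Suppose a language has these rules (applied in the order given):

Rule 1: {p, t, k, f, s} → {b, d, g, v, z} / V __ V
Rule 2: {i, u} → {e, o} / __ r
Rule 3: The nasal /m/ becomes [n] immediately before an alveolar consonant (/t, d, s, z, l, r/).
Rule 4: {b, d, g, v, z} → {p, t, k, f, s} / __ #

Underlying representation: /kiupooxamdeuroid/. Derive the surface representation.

Rule 1 (intervocalic voicing): /p/ is a voiceless obstruent between vowels /u/ and /o/, so it voices to [b]. /kiupooxamdeuroid/ → kiubooxamdeuroid.
Rule 2 (pre-rhotic lowering): /u/ is a high vowel immediately before /r/, so it lowers to [o]. /kiubooxamdeuroid/ → kiubooxamdeoroid.
Rule 3 (nasal place assimilation): /m/ precedes the alveolar consonant /d/, so it assimilates in place to [n]. /kiubooxamdeoroid/ → kiubooxandeoroid.
Rule 4 (final devoicing): /d/ is a voiced obstruent in word-final position, so it devoices to [t]. /kiubooxandeoroid/ → kiubooxandeoroit.

kiubooxandeoroit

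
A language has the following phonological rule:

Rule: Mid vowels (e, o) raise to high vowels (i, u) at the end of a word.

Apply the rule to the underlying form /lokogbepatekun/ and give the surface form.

No segment of /lokogbepatekun/ meets the structural description of the rule, so the form surfaces unchanged.

lokogbepatekun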